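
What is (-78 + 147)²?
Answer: 4761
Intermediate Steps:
(-78 + 147)² = 69² = 4761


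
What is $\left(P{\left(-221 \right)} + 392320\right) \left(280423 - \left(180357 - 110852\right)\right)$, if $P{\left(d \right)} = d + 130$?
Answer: $82728156222$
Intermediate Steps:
$P{\left(d \right)} = 130 + d$
$\left(P{\left(-221 \right)} + 392320\right) \left(280423 - \left(180357 - 110852\right)\right) = \left(\left(130 - 221\right) + 392320\right) \left(280423 - \left(180357 - 110852\right)\right) = \left(-91 + 392320\right) \left(280423 - 69505\right) = 392229 \left(280423 + \left(-180357 + 110852\right)\right) = 392229 \left(280423 - 69505\right) = 392229 \cdot 210918 = 82728156222$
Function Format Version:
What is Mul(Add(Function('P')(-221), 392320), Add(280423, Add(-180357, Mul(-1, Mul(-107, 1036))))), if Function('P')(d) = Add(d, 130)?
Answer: 82728156222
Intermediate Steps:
Function('P')(d) = Add(130, d)
Mul(Add(Function('P')(-221), 392320), Add(280423, Add(-180357, Mul(-1, Mul(-107, 1036))))) = Mul(Add(Add(130, -221), 392320), Add(280423, Add(-180357, Mul(-1, Mul(-107, 1036))))) = Mul(Add(-91, 392320), Add(280423, Add(-180357, Mul(-1, -110852)))) = Mul(392229, Add(280423, Add(-180357, 110852))) = Mul(392229, Add(280423, -69505)) = Mul(392229, 210918) = 82728156222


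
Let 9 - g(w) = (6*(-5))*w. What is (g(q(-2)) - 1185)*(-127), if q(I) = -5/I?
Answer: 139827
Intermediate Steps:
q(I) = -5/I
g(w) = 9 + 30*w (g(w) = 9 - 6*(-5)*w = 9 - (-30)*w = 9 + 30*w)
(g(q(-2)) - 1185)*(-127) = ((9 + 30*(-5/(-2))) - 1185)*(-127) = ((9 + 30*(-5*(-1/2))) - 1185)*(-127) = ((9 + 30*(5/2)) - 1185)*(-127) = ((9 + 75) - 1185)*(-127) = (84 - 1185)*(-127) = -1101*(-127) = 139827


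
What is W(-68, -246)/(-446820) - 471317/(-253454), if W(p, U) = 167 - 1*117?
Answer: 5264529731/2831207907 ≈ 1.8595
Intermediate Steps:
W(p, U) = 50 (W(p, U) = 167 - 117 = 50)
W(-68, -246)/(-446820) - 471317/(-253454) = 50/(-446820) - 471317/(-253454) = 50*(-1/446820) - 471317*(-1/253454) = -5/44682 + 471317/253454 = 5264529731/2831207907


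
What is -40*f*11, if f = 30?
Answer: -13200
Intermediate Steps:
-40*f*11 = -40*30*11 = -1200*11 = -13200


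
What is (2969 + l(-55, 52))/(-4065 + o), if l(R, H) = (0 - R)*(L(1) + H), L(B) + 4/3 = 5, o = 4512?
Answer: 18092/1341 ≈ 13.491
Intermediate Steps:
L(B) = 11/3 (L(B) = -4/3 + 5 = 11/3)
l(R, H) = -R*(11/3 + H) (l(R, H) = (0 - R)*(11/3 + H) = (-R)*(11/3 + H) = -R*(11/3 + H))
(2969 + l(-55, 52))/(-4065 + o) = (2969 - ⅓*(-55)*(11 + 3*52))/(-4065 + 4512) = (2969 - ⅓*(-55)*(11 + 156))/447 = (2969 - ⅓*(-55)*167)*(1/447) = (2969 + 9185/3)*(1/447) = (18092/3)*(1/447) = 18092/1341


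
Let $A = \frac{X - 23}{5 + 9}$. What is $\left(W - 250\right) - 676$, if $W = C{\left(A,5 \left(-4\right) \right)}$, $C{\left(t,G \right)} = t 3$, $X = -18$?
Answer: $- \frac{13087}{14} \approx -934.79$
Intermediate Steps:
$A = - \frac{41}{14}$ ($A = \frac{-18 - 23}{5 + 9} = - \frac{41}{14} \approx -2.9286$)
$C{\left(t,G \right)} = 3 t$
$W = - \frac{123}{14}$ ($W = 3 \left(- \frac{41}{14}\right) = - \frac{123}{14} \approx -8.7857$)
$\left(W - 250\right) - 676 = \left(- \frac{123}{14} - 250\right) - 676 = - \frac{3623}{14} - 676 = - \frac{13087}{14}$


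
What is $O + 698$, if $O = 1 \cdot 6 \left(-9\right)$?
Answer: $644$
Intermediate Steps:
$O = -54$ ($O = 6 \left(-9\right) = -54$)
$O + 698 = -54 + 698 = 644$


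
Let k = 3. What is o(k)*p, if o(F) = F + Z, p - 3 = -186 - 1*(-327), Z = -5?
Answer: -288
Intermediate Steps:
p = 144 (p = 3 + (-186 - 1*(-327)) = 3 + (-186 + 327) = 3 + 141 = 144)
o(F) = -5 + F (o(F) = F - 5 = -5 + F)
o(k)*p = (-5 + 3)*144 = -2*144 = -288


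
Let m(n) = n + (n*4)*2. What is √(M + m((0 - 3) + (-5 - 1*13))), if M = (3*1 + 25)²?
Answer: √595 ≈ 24.393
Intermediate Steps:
m(n) = 9*n (m(n) = n + (4*n)*2 = n + 8*n = 9*n)
M = 784 (M = (3 + 25)² = 28² = 784)
√(M + m((0 - 3) + (-5 - 1*13))) = √(784 + 9*((0 - 3) + (-5 - 1*13))) = √(784 + 9*(-3 + (-5 - 13))) = √(784 + 9*(-3 - 18)) = √(784 + 9*(-21)) = √(784 - 189) = √595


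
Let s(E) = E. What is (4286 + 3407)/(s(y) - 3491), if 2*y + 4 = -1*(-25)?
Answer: -15386/6961 ≈ -2.2103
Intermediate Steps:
y = 21/2 (y = -2 + (-1*(-25))/2 = -2 + (½)*25 = -2 + 25/2 = 21/2 ≈ 10.500)
(4286 + 3407)/(s(y) - 3491) = (4286 + 3407)/(21/2 - 3491) = 7693/(-6961/2) = 7693*(-2/6961) = -15386/6961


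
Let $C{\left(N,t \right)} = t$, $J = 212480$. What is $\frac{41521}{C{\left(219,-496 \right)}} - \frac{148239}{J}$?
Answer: $- \frac{555994289}{6586880} \approx -84.409$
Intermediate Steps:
$\frac{41521}{C{\left(219,-496 \right)}} - \frac{148239}{J} = \frac{41521}{-496} - \frac{148239}{212480} = 41521 \left(- \frac{1}{496}\right) - \frac{148239}{212480} = - \frac{41521}{496} - \frac{148239}{212480} = - \frac{555994289}{6586880}$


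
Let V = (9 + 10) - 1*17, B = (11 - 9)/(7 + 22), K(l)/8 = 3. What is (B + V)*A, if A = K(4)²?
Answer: 34560/29 ≈ 1191.7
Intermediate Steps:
K(l) = 24 (K(l) = 8*3 = 24)
A = 576 (A = 24² = 576)
B = 2/29 ≈ 0.068966
V = 2 (V = 19 - 17 = 2)
(B + V)*A = (2/29 + 2)*576 = (60/29)*576 = 34560/29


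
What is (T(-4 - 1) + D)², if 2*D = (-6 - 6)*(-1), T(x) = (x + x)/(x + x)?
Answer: 49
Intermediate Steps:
T(x) = 1 (T(x) = (2*x)/((2*x)) = (2*x)*(1/(2*x)) = 1)
D = 6 (D = ((-6 - 6)*(-1))/2 = (-12*(-1))/2 = (½)*12 = 6)
(T(-4 - 1) + D)² = (1 + 6)² = 7² = 49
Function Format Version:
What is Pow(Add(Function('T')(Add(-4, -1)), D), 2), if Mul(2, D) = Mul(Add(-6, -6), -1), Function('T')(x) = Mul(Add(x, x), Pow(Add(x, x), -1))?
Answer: 49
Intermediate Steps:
Function('T')(x) = 1 (Function('T')(x) = Mul(Mul(2, x), Pow(Mul(2, x), -1)) = Mul(Mul(2, x), Mul(Rational(1, 2), Pow(x, -1))) = 1)
D = 6 (D = Mul(Rational(1, 2), Mul(Add(-6, -6), -1)) = Mul(Rational(1, 2), Mul(-12, -1)) = Mul(Rational(1, 2), 12) = 6)
Pow(Add(Function('T')(Add(-4, -1)), D), 2) = Pow(Add(1, 6), 2) = Pow(7, 2) = 49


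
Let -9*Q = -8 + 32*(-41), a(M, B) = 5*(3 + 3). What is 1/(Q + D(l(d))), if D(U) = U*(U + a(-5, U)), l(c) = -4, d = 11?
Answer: 3/128 ≈ 0.023438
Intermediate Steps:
a(M, B) = 30 (a(M, B) = 5*6 = 30)
Q = 440/3 (Q = -(-8 + 32*(-41))/9 = -(-8 - 1312)/9 = -⅑*(-1320) = 440/3 ≈ 146.67)
D(U) = U*(30 + U) (D(U) = U*(U + 30) = U*(30 + U))
1/(Q + D(l(d))) = 1/(440/3 - 4*(30 - 4)) = 1/(440/3 - 4*26) = 1/(440/3 - 104) = 1/(128/3) = 3/128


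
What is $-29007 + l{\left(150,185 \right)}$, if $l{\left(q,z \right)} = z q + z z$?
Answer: $32968$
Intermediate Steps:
$l{\left(q,z \right)} = z^{2} + q z$ ($l{\left(q,z \right)} = q z + z^{2} = z^{2} + q z$)
$-29007 + l{\left(150,185 \right)} = -29007 + 185 \left(150 + 185\right) = -29007 + 185 \cdot 335 = -29007 + 61975 = 32968$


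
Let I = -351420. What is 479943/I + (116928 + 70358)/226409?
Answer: -14282456189/26521550260 ≈ -0.53852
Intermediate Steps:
479943/I + (116928 + 70358)/226409 = 479943/(-351420) + (116928 + 70358)/226409 = 479943*(-1/351420) + 187286*(1/226409) = -159981/117140 + 187286/226409 = -14282456189/26521550260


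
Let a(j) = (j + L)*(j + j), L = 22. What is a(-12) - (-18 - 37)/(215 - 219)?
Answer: -1015/4 ≈ -253.75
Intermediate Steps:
a(j) = 2*j*(22 + j) (a(j) = (j + 22)*(j + j) = (22 + j)*(2*j) = 2*j*(22 + j))
a(-12) - (-18 - 37)/(215 - 219) = 2*(-12)*(22 - 12) - (-18 - 37)/(215 - 219) = 2*(-12)*10 - (-55)/(-4) = -240 - (-55)*(-1)/4 = -240 - 1*55/4 = -240 - 55/4 = -1015/4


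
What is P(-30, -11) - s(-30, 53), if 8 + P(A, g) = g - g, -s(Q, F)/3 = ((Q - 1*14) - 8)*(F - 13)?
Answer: -6248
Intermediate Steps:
s(Q, F) = -3*(-22 + Q)*(-13 + F) (s(Q, F) = -3*((Q - 1*14) - 8)*(F - 13) = -3*((Q - 14) - 8)*(-13 + F) = -3*((-14 + Q) - 8)*(-13 + F) = -3*(-22 + Q)*(-13 + F))
P(A, g) = -8 (P(A, g) = -8 + (g - g) = -8 + 0 = -8)
P(-30, -11) - s(-30, 53) = -8 - (-858 + 39*(-30) + 66*53 - 3*53*(-30)) = -8 - (-858 - 1170 + 3498 + 4770) = -8 - 1*6240 = -8 - 6240 = -6248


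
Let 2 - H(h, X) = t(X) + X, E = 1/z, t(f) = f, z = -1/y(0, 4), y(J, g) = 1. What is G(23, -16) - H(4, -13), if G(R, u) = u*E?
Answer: -12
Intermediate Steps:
z = -1 (z = -1/1 = -1*1 = -1)
E = -1 (E = 1/(-1) = -1)
G(R, u) = -u (G(R, u) = u*(-1) = -u)
H(h, X) = 2 - 2*X (H(h, X) = 2 - (X + X) = 2 - 2*X)
G(23, -16) - H(4, -13) = -1*(-16) - (2 - 2*(-13)) = 16 - (2 + 26) = 16 - 1*28 = 16 - 28 = -12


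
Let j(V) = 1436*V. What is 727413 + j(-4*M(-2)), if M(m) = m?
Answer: 738901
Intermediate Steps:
727413 + j(-4*M(-2)) = 727413 + 1436*(-4*(-2)) = 727413 + 1436*8 = 727413 + 11488 = 738901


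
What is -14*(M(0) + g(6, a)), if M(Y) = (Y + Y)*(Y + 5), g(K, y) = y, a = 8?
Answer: -112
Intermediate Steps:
M(Y) = 2*Y*(5 + Y) (M(Y) = (2*Y)*(5 + Y) = 2*Y*(5 + Y))
-14*(M(0) + g(6, a)) = -14*(2*0*(5 + 0) + 8) = -14*(2*0*5 + 8) = -14*(0 + 8) = -14*8 = -112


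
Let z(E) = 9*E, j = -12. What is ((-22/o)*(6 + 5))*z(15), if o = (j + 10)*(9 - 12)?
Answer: -5445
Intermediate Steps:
o = 6 (o = (-12 + 10)*(9 - 12) = -2*(-3) = 6)
((-22/o)*(6 + 5))*z(15) = ((-22/6)*(6 + 5))*(9*15) = (-22*1/6*11)*135 = -11/3*11*135 = -121/3*135 = -5445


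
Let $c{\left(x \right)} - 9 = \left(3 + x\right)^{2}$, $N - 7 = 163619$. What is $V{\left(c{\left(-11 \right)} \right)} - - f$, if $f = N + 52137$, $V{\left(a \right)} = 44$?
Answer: $215807$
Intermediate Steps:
$N = 163626$ ($N = 7 + 163619 = 163626$)
$c{\left(x \right)} = 9 + \left(3 + x\right)^{2}$
$f = 215763$ ($f = 163626 + 52137 = 215763$)
$V{\left(c{\left(-11 \right)} \right)} - - f = 44 - \left(-1\right) 215763 = 44 - -215763 = 44 + 215763 = 215807$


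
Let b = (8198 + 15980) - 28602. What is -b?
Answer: 4424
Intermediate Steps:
b = -4424 (b = 24178 - 28602 = -4424)
-b = -1*(-4424) = 4424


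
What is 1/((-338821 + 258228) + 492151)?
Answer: 1/411558 ≈ 2.4298e-6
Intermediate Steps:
1/((-338821 + 258228) + 492151) = 1/(-80593 + 492151) = 1/411558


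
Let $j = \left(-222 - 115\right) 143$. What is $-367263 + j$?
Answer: $-415454$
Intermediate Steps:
$j = -48191$ ($j = \left(-337\right) 143 = -48191$)
$-367263 + j = -367263 - 48191 = -415454$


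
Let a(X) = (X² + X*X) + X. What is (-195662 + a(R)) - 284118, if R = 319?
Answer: -275939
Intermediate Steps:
a(X) = X + 2*X² (a(X) = (X² + X²) + X = 2*X² + X = X + 2*X²)
(-195662 + a(R)) - 284118 = (-195662 + 319*(1 + 2*319)) - 284118 = (-195662 + 319*(1 + 638)) - 284118 = (-195662 + 319*639) - 284118 = (-195662 + 203841) - 284118 = 8179 - 284118 = -275939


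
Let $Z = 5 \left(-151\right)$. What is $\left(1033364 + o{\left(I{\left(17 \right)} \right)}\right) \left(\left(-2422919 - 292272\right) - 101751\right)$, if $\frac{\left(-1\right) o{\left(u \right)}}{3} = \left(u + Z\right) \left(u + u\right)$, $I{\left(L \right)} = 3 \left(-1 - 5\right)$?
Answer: $-2675756866960$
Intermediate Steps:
$Z = -755$
$I{\left(L \right)} = -18$ ($I{\left(L \right)} = 3 \left(-6\right) = -18$)
$o{\left(u \right)} = - 6 u \left(-755 + u\right)$ ($o{\left(u \right)} = - 3 \left(u - 755\right) \left(u + u\right) = - 3 \left(-755 + u\right) 2 u = - 3 \cdot 2 u \left(-755 + u\right) = - 6 u \left(-755 + u\right)$)
$\left(1033364 + o{\left(I{\left(17 \right)} \right)}\right) \left(\left(-2422919 - 292272\right) - 101751\right) = \left(1033364 + 6 \left(-18\right) \left(755 - -18\right)\right) \left(\left(-2422919 - 292272\right) - 101751\right) = \left(1033364 + 6 \left(-18\right) \left(755 + 18\right)\right) \left(\left(-2422919 - 292272\right) - 101751\right) = \left(1033364 + 6 \left(-18\right) 773\right) \left(-2715191 - 101751\right) = \left(1033364 - 83484\right) \left(-2816942\right) = 949880 \left(-2816942\right) = -2675756866960$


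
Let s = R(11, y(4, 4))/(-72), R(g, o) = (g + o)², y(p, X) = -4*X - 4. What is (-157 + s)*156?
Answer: -49335/2 ≈ -24668.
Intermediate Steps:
y(p, X) = -4 - 4*X
s = -9/8 (s = (11 + (-4 - 4*4))²/(-72) = (11 + (-4 - 16))²*(-1/72) = (11 - 20)²*(-1/72) = (-9)²*(-1/72) = 81*(-1/72) = -9/8 ≈ -1.1250)
(-157 + s)*156 = (-157 - 9/8)*156 = -1265/8*156 = -49335/2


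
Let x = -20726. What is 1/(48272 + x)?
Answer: 1/27546 ≈ 3.6303e-5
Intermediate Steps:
1/(48272 + x) = 1/(48272 - 20726) = 1/27546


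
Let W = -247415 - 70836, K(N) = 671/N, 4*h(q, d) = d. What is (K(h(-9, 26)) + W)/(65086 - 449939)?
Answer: 4135921/5003089 ≈ 0.82667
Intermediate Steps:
h(q, d) = d/4
W = -318251
(K(h(-9, 26)) + W)/(65086 - 449939) = (671/(((¼)*26)) - 318251)/(65086 - 449939) = (671/(13/2) - 318251)/(-384853) = (671*(2/13) - 318251)*(-1/384853) = (1342/13 - 318251)*(-1/384853) = -4135921/13*(-1/384853) = 4135921/5003089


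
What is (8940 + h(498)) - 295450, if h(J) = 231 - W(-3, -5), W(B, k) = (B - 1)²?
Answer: -286295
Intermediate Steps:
W(B, k) = (-1 + B)²
h(J) = 215 (h(J) = 231 - (-1 - 3)² = 231 - 1*(-4)² = 231 - 1*16 = 231 - 16 = 215)
(8940 + h(498)) - 295450 = (8940 + 215) - 295450 = 9155 - 295450 = -286295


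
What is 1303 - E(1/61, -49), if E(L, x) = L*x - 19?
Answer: 80691/61 ≈ 1322.8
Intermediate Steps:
E(L, x) = -19 + L*x
1303 - E(1/61, -49) = 1303 - (-19 - 49/61) = 1303 - 1*(-1208/61) = 1303 + 1208/61 = 80691/61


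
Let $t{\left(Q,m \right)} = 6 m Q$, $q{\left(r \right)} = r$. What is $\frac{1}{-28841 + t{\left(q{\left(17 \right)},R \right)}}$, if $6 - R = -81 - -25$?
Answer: $- \frac{1}{22517} \approx -4.4411 \cdot 10^{-5}$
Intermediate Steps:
$R = 62$ ($R = 6 - \left(-81 - -25\right) = 6 - \left(-81 + 25\right) = 6 - -56 = 6 + 56 = 62$)
$t{\left(Q,m \right)} = 6 Q m$
$\frac{1}{-28841 + t{\left(q{\left(17 \right)},R \right)}} = \frac{1}{-28841 + 6 \cdot 17 \cdot 62} = \frac{1}{-28841 + 6324} = \frac{1}{-22517} = - \frac{1}{22517}$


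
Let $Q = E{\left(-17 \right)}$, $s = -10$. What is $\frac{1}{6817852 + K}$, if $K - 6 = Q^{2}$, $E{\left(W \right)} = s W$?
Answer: $\frac{1}{6846758} \approx 1.4605 \cdot 10^{-7}$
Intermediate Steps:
$E{\left(W \right)} = - 10 W$
$Q = 170$ ($Q = \left(-10\right) \left(-17\right) = 170$)
$K = 28906$ ($K = 6 + 170^{2} = 6 + 28900 = 28906$)
$\frac{1}{6817852 + K} = \frac{1}{6817852 + 28906} = \frac{1}{6846758}$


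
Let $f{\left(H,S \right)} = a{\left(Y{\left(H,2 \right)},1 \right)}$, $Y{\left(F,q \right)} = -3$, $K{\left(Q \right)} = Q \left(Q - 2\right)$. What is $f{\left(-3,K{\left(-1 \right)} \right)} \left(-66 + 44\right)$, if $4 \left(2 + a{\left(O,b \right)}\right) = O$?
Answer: $\frac{121}{2} \approx 60.5$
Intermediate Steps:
$K{\left(Q \right)} = Q \left(-2 + Q\right)$
$a{\left(O,b \right)} = -2 + \frac{O}{4}$
$f{\left(H,S \right)} = - \frac{11}{4}$ ($f{\left(H,S \right)} = -2 + \frac{1}{4} \left(-3\right) = -2 - \frac{3}{4} = - \frac{11}{4}$)
$f{\left(-3,K{\left(-1 \right)} \right)} \left(-66 + 44\right) = - \frac{11 \left(-66 + 44\right)}{4} = \left(- \frac{11}{4}\right) \left(-22\right) = \frac{121}{2}$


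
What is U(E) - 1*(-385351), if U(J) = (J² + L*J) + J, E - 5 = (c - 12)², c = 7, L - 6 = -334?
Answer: 376441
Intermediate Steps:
L = -328 (L = 6 - 334 = -328)
E = 30 (E = 5 + (7 - 12)² = 5 + (-5)² = 5 + 25 = 30)
U(J) = J² - 327*J (U(J) = (J² - 328*J) + J = J² - 327*J)
U(E) - 1*(-385351) = 30*(-327 + 30) - 1*(-385351) = 30*(-297) + 385351 = -8910 + 385351 = 376441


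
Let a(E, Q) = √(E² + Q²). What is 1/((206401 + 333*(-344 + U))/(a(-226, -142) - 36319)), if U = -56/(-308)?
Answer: -399509/1011005 + 22*√17810/1011005 ≈ -0.39226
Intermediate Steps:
U = 2/11 (U = -56*(-1/308) = 2/11 ≈ 0.18182)
1/((206401 + 333*(-344 + U))/(a(-226, -142) - 36319)) = 1/((206401 + 333*(-344 + 2/11))/(√((-226)² + (-142)²) - 36319)) = 1/((206401 + 333*(-3782/11))/(√(51076 + 20164) - 36319)) = 1/((206401 - 1259406/11)/(√71240 - 36319)) = 1/(1011005/(11*(2*√17810 - 36319))) = 1/(1011005/(11*(-36319 + 2*√17810))) = -399509/1011005 + 22*√17810/1011005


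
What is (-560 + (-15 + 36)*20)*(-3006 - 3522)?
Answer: 913920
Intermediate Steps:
(-560 + (-15 + 36)*20)*(-3006 - 3522) = (-560 + 21*20)*(-6528) = (-560 + 420)*(-6528) = -140*(-6528) = 913920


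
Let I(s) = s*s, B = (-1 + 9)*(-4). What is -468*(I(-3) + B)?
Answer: 10764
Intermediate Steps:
B = -32 (B = 8*(-4) = -32)
I(s) = s²
-468*(I(-3) + B) = -468*((-3)² - 32) = -468*(9 - 32) = -468*(-23) = 10764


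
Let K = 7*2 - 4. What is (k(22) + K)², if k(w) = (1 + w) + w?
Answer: 3025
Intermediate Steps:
K = 10 (K = 14 - 4 = 10)
k(w) = 1 + 2*w
(k(22) + K)² = ((1 + 2*22) + 10)² = ((1 + 44) + 10)² = (45 + 10)² = 55² = 3025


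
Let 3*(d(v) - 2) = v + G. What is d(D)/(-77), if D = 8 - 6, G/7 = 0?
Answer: -8/231 ≈ -0.034632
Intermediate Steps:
G = 0 (G = 7*0 = 0)
D = 2
d(v) = 2 + v/3 (d(v) = 2 + (v + 0)/3 = 2 + v/3)
d(D)/(-77) = (2 + (⅓)*2)/(-77) = (2 + ⅔)*(-1/77) = (8/3)*(-1/77) = -8/231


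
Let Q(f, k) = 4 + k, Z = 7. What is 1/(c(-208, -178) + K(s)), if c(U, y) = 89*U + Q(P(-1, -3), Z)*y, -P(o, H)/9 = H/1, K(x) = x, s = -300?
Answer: -1/20770 ≈ -4.8146e-5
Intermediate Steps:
P(o, H) = -9*H (P(o, H) = -9*H/1 = -9*H)
c(U, y) = 11*y + 89*U (c(U, y) = 89*U + (4 + 7)*y = 89*U + 11*y = 11*y + 89*U)
1/(c(-208, -178) + K(s)) = 1/((11*(-178) + 89*(-208)) - 300) = 1/((-1958 - 18512) - 300) = 1/(-20470 - 300) = 1/(-20770) = -1/20770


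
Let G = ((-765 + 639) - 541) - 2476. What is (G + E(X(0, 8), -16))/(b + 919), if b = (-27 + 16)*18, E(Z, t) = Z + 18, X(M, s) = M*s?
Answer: -3125/721 ≈ -4.3343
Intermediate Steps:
E(Z, t) = 18 + Z
b = -198 (b = -11*18 = -198)
G = -3143 (G = (-126 - 541) - 2476 = -667 - 2476 = -3143)
(G + E(X(0, 8), -16))/(b + 919) = (-3143 + (18 + 0*8))/(-198 + 919) = (-3143 + (18 + 0))/721 = (-3143 + 18)*(1/721) = -3125*1/721 = -3125/721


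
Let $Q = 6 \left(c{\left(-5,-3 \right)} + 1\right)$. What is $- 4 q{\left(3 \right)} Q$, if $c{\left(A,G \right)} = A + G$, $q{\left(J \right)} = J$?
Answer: $504$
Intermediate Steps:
$Q = -42$ ($Q = 6 \left(\left(-5 - 3\right) + 1\right) = 6 \left(-8 + 1\right) = 6 \left(-7\right) = -42$)
$- 4 q{\left(3 \right)} Q = \left(-4\right) 3 \left(-42\right) = \left(-12\right) \left(-42\right) = 504$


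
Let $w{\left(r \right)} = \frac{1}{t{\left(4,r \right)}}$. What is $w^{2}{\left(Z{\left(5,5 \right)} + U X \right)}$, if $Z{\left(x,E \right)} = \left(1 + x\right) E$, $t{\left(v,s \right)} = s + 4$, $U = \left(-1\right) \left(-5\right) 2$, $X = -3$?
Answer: $\frac{1}{16} \approx 0.0625$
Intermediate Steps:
$U = 10$ ($U = 5 \cdot 2 = 10$)
$t{\left(v,s \right)} = 4 + s$
$Z{\left(x,E \right)} = E \left(1 + x\right)$
$w{\left(r \right)} = \frac{1}{4 + r}$
$w^{2}{\left(Z{\left(5,5 \right)} + U X \right)} = \left(\frac{1}{4 + \left(5 \left(1 + 5\right) + 10 \left(-3\right)\right)}\right)^{2} = \left(\frac{1}{4 + \left(5 \cdot 6 - 30\right)}\right)^{2} = \left(\frac{1}{4 + \left(30 - 30\right)}\right)^{2} = \left(\frac{1}{4 + 0}\right)^{2} = \left(\frac{1}{4}\right)^{2} = \frac{1}{16}$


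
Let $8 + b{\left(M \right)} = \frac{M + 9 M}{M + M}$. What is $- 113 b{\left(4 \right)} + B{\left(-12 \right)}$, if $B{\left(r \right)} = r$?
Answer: $327$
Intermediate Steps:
$b{\left(M \right)} = -3$ ($b{\left(M \right)} = -8 + \frac{M + 9 M}{M + M} = -8 + \frac{10 M}{2 M} = -8 + 10 M \frac{1}{2 M} = -8 + 5 = -3$)
$- 113 b{\left(4 \right)} + B{\left(-12 \right)} = \left(-113\right) \left(-3\right) - 12 = 339 - 12 = 327$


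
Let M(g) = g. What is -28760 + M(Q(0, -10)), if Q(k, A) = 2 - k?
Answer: -28758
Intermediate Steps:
-28760 + M(Q(0, -10)) = -28760 + (2 - 1*0) = -28760 + (2 + 0) = -28760 + 2 = -28758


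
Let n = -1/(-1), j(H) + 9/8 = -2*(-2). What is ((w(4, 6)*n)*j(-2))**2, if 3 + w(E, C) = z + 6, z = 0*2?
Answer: 4761/64 ≈ 74.391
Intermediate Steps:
j(H) = 23/8 (j(H) = -9/8 - 2*(-2) = -9/8 + 4 = 23/8)
n = 1 (n = -1*(-1) = 1)
z = 0
w(E, C) = 3 (w(E, C) = -3 + (0 + 6) = -3 + 6 = 3)
((w(4, 6)*n)*j(-2))**2 = ((3*1)*(23/8))**2 = (3*(23/8))**2 = (69/8)**2 = 4761/64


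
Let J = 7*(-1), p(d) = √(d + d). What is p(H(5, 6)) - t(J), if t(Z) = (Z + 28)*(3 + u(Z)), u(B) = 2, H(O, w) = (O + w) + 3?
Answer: -105 + 2*√7 ≈ -99.708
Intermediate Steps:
H(O, w) = 3 + O + w
p(d) = √2*√d (p(d) = √(2*d) = √2*√d)
J = -7
t(Z) = 140 + 5*Z (t(Z) = (Z + 28)*(3 + 2) = (28 + Z)*5 = 140 + 5*Z)
p(H(5, 6)) - t(J) = √2*√(3 + 5 + 6) - (140 + 5*(-7)) = √2*√14 - (140 - 35) = 2*√7 - 1*105 = 2*√7 - 105 = -105 + 2*√7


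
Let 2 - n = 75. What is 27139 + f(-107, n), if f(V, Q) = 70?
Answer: 27209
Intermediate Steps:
n = -73 (n = 2 - 1*75 = 2 - 75 = -73)
27139 + f(-107, n) = 27139 + 70 = 27209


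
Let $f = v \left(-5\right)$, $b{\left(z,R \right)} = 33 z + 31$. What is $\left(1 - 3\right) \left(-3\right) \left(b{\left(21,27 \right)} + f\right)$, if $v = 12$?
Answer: $3984$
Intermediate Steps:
$b{\left(z,R \right)} = 31 + 33 z$
$f = -60$ ($f = 12 \left(-5\right) = -60$)
$\left(1 - 3\right) \left(-3\right) \left(b{\left(21,27 \right)} + f\right) = \left(1 - 3\right) \left(-3\right) \left(\left(31 + 33 \cdot 21\right) - 60\right) = \left(-2\right) \left(-3\right) \left(\left(31 + 693\right) - 60\right) = 6 \left(724 - 60\right) = 6 \cdot 664 = 3984$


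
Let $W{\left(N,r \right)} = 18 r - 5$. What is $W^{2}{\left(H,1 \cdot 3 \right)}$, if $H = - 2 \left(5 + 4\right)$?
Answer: $2401$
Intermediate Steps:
$H = -18$ ($H = \left(-2\right) 9 = -18$)
$W{\left(N,r \right)} = -5 + 18 r$
$W^{2}{\left(H,1 \cdot 3 \right)} = \left(-5 + 18 \cdot 1 \cdot 3\right)^{2} = \left(-5 + 18 \cdot 3\right)^{2} = \left(-5 + 54\right)^{2} = 49^{2} = 2401$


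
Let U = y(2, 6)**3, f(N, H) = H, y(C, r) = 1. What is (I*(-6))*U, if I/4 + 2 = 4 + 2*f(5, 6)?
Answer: -336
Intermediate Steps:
U = 1 (U = 1**3 = 1)
I = 56 (I = -8 + 4*(4 + 2*6) = -8 + 4*(4 + 12) = -8 + 4*16 = -8 + 64 = 56)
(I*(-6))*U = (56*(-6))*1 = -336*1 = -336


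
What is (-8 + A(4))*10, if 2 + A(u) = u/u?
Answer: -90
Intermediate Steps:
A(u) = -1 (A(u) = -2 + u/u = -2 + 1 = -1)
(-8 + A(4))*10 = (-8 - 1)*10 = -9*10 = -90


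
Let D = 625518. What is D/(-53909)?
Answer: -20178/1739 ≈ -11.603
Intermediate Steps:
D/(-53909) = 625518/(-53909) = 625518*(-1/53909) = -20178/1739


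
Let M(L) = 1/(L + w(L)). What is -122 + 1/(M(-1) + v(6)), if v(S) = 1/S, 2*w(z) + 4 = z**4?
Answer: -884/7 ≈ -126.29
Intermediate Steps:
w(z) = -2 + z**4/2
M(L) = 1/(-2 + L + L**4/2) (M(L) = 1/(L + (-2 + L**4/2)) = 1/(-2 + L + L**4/2))
-122 + 1/(M(-1) + v(6)) = -122 + 1/(2/(-4 + (-1)**4 + 2*(-1)) + 1/6) = -122 + 1/(2/(-4 + 1 - 2) + 1/6) = -122 + 1/(2/(-5) + 1/6) = -122 + 1/(2*(-1/5) + 1/6) = -122 + 1/(-2/5 + 1/6) = -122 + 1/(-7/30) = -122 - 30/7 = -884/7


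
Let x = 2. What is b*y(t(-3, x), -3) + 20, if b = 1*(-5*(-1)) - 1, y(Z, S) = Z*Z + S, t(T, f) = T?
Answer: 44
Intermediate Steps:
y(Z, S) = S + Z**2 (y(Z, S) = Z**2 + S = S + Z**2)
b = 4 (b = 1*5 - 1 = 5 - 1 = 4)
b*y(t(-3, x), -3) + 20 = 4*(-3 + (-3)**2) + 20 = 4*(-3 + 9) + 20 = 4*6 + 20 = 24 + 20 = 44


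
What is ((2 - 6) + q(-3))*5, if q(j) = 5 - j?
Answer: 20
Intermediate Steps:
((2 - 6) + q(-3))*5 = ((2 - 6) + (5 - 1*(-3)))*5 = (-4 + (5 + 3))*5 = (-4 + 8)*5 = 4*5 = 20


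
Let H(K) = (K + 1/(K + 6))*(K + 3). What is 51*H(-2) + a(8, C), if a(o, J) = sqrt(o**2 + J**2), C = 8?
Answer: -357/4 + 8*sqrt(2) ≈ -77.936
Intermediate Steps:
H(K) = (3 + K)*(K + 1/(6 + K)) (H(K) = (K + 1/(6 + K))*(3 + K) = (3 + K)*(K + 1/(6 + K)))
a(o, J) = sqrt(J**2 + o**2)
51*H(-2) + a(8, C) = 51*((3 + (-2)**3 + 9*(-2)**2 + 19*(-2))/(6 - 2)) + sqrt(8**2 + 8**2) = 51*((3 - 8 + 9*4 - 38)/4) + sqrt(64 + 64) = 51*((3 - 8 + 36 - 38)/4) + sqrt(128) = 51*((1/4)*(-7)) + 8*sqrt(2) = 51*(-7/4) + 8*sqrt(2) = -357/4 + 8*sqrt(2)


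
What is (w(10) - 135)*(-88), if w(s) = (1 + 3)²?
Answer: 10472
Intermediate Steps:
w(s) = 16 (w(s) = 4² = 16)
(w(10) - 135)*(-88) = (16 - 135)*(-88) = -119*(-88) = 10472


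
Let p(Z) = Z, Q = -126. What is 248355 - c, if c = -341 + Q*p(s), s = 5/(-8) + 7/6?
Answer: 995057/4 ≈ 2.4876e+5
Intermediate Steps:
s = 13/24 (s = 5*(-⅛) + 7*(⅙) = -5/8 + 7/6 = 13/24 ≈ 0.54167)
c = -1637/4 (c = -341 - 126*13/24 = -341 - 273/4 = -1637/4 ≈ -409.25)
248355 - c = 248355 - 1*(-1637/4) = 248355 + 1637/4 = 995057/4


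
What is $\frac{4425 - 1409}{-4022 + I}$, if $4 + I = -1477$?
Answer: $- \frac{3016}{5503} \approx -0.54806$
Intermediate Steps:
$I = -1481$ ($I = -4 - 1477 = -1481$)
$\frac{4425 - 1409}{-4022 + I} = \frac{4425 - 1409}{-4022 - 1481} = \frac{3016}{-5503} = 3016 \left(- \frac{1}{5503}\right) = - \frac{3016}{5503}$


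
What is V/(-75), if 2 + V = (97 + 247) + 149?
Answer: -491/75 ≈ -6.5467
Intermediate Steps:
V = 491 (V = -2 + ((97 + 247) + 149) = -2 + (344 + 149) = -2 + 493 = 491)
V/(-75) = 491/(-75) = 491*(-1/75) = -491/75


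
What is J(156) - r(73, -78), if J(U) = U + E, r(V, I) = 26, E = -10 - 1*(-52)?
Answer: 172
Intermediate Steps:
E = 42 (E = -10 + 52 = 42)
J(U) = 42 + U (J(U) = U + 42 = 42 + U)
J(156) - r(73, -78) = (42 + 156) - 1*26 = 198 - 26 = 172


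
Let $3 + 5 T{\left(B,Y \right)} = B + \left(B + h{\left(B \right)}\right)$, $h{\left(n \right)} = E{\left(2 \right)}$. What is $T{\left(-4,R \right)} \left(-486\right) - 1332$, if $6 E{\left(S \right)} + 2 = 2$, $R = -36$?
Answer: $- \frac{1314}{5} \approx -262.8$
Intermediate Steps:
$E{\left(S \right)} = 0$ ($E{\left(S \right)} = - \frac{1}{3} + \frac{1}{6} \cdot 2 = - \frac{1}{3} + \frac{1}{3} = 0$)
$h{\left(n \right)} = 0$
$T{\left(B,Y \right)} = - \frac{3}{5} + \frac{2 B}{5}$ ($T{\left(B,Y \right)} = - \frac{3}{5} + \frac{B + \left(B + 0\right)}{5} = - \frac{3}{5} + \frac{B + B}{5} = - \frac{3}{5} + \frac{2 B}{5}$)
$T{\left(-4,R \right)} \left(-486\right) - 1332 = \left(- \frac{3}{5} + \frac{2}{5} \left(-4\right)\right) \left(-486\right) - 1332 = \left(- \frac{3}{5} - \frac{8}{5}\right) \left(-486\right) - 1332 = \left(- \frac{11}{5}\right) \left(-486\right) - 1332 = \frac{5346}{5} - 1332 = - \frac{1314}{5}$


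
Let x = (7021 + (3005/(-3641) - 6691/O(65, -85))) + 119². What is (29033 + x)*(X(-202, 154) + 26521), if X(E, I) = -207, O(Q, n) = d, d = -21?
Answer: 101671715879474/76461 ≈ 1.3297e+9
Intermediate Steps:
O(Q, n) = -21
x = 1643895728/76461 (x = (7021 + (3005/(-3641) - 6691/(-21))) + 119² = (7021 + (3005*(-1/3641) - 6691*(-1/21))) + 14161 = (7021 + (-3005/3641 + 6691/21)) + 14161 = (7021 + 24298826/76461) + 14161 = 561131507/76461 + 14161 = 1643895728/76461 ≈ 21500.)
(29033 + x)*(X(-202, 154) + 26521) = (29033 + 1643895728/76461)*(-207 + 26521) = (3863787941/76461)*26314 = 101671715879474/76461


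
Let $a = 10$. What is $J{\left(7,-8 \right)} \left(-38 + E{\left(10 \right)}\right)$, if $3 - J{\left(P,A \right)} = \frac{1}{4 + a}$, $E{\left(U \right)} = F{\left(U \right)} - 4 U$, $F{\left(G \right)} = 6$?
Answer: $- \frac{1476}{7} \approx -210.86$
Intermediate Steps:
$E{\left(U \right)} = 6 - 4 U$
$J{\left(P,A \right)} = \frac{41}{14}$ ($J{\left(P,A \right)} = 3 - \frac{1}{4 + 10} = 3 - \frac{1}{14} = \frac{41}{14}$)
$J{\left(7,-8 \right)} \left(-38 + E{\left(10 \right)}\right) = \frac{41 \left(-38 + \left(6 - 40\right)\right)}{14} = \frac{41 \left(-38 - 34\right)}{14} = \frac{41}{14} \left(-72\right) = - \frac{1476}{7}$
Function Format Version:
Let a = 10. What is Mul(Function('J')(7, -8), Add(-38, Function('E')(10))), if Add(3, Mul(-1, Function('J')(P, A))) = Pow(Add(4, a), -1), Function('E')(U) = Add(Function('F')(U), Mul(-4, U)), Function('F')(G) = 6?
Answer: Rational(-1476, 7) ≈ -210.86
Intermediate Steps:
Function('E')(U) = Add(6, Mul(-4, U))
Function('J')(P, A) = Rational(41, 14) (Function('J')(P, A) = Add(3, Mul(-1, Pow(Add(4, 10), -1))) = Add(3, Mul(-1, Pow(14, -1))) = Add(3, Mul(-1, Rational(1, 14))) = Add(3, Rational(-1, 14)) = Rational(41, 14))
Mul(Function('J')(7, -8), Add(-38, Function('E')(10))) = Mul(Rational(41, 14), Add(-38, Add(6, Mul(-4, 10)))) = Mul(Rational(41, 14), Add(-38, Add(6, -40))) = Mul(Rational(41, 14), Add(-38, -34)) = Mul(Rational(41, 14), -72) = Rational(-1476, 7)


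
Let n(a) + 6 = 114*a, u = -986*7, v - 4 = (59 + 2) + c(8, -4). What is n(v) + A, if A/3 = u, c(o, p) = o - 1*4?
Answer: -12846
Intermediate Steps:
c(o, p) = -4 + o (c(o, p) = o - 4 = -4 + o)
v = 69 (v = 4 + ((59 + 2) + (-4 + 8)) = 4 + (61 + 4) = 4 + 65 = 69)
u = -6902
A = -20706 (A = 3*(-6902) = -20706)
n(a) = -6 + 114*a
n(v) + A = (-6 + 114*69) - 20706 = (-6 + 7866) - 20706 = 7860 - 20706 = -12846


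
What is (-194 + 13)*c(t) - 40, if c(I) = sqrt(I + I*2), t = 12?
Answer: -1126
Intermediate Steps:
c(I) = sqrt(3)*sqrt(I) (c(I) = sqrt(I + 2*I) = sqrt(3*I) = sqrt(3)*sqrt(I))
(-194 + 13)*c(t) - 40 = (-194 + 13)*(sqrt(3)*sqrt(12)) - 40 = -181*sqrt(3)*2*sqrt(3) - 40 = -181*6 - 40 = -1086 - 40 = -1126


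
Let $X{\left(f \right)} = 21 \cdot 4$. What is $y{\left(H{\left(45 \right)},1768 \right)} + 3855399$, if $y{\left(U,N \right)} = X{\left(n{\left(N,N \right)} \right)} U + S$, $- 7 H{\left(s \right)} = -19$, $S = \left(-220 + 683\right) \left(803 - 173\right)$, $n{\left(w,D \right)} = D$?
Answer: $4147317$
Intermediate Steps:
$X{\left(f \right)} = 84$
$S = 291690$ ($S = 463 \cdot 630 = 291690$)
$H{\left(s \right)} = \frac{19}{7}$ ($H{\left(s \right)} = \left(- \frac{1}{7}\right) \left(-19\right) = \frac{19}{7}$)
$y{\left(U,N \right)} = 291690 + 84 U$ ($y{\left(U,N \right)} = 84 U + 291690 = 291690 + 84 U$)
$y{\left(H{\left(45 \right)},1768 \right)} + 3855399 = \left(291690 + 84 \cdot \frac{19}{7}\right) + 3855399 = \left(291690 + 228\right) + 3855399 = 291918 + 3855399 = 4147317$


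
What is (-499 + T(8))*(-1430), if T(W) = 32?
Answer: 667810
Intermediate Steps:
(-499 + T(8))*(-1430) = (-499 + 32)*(-1430) = -467*(-1430) = 667810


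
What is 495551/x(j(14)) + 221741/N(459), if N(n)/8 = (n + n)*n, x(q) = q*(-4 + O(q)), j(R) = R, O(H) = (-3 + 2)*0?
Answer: -29829258325/3370896 ≈ -8849.1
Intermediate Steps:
O(H) = 0 (O(H) = -1*0 = 0)
x(q) = -4*q (x(q) = q*(-4 + 0) = q*(-4) = -4*q)
N(n) = 16*n² (N(n) = 8*((n + n)*n) = 8*((2*n)*n) = 8*(2*n²) = 16*n²)
495551/x(j(14)) + 221741/N(459) = 495551/((-4*14)) + 221741/((16*459²)) = 495551/(-56) + 221741/((16*210681)) = 495551*(-1/56) + 221741/3370896 = -70793/8 + 221741*(1/3370896) = -70793/8 + 221741/3370896 = -29829258325/3370896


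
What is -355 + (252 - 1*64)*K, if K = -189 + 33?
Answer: -29683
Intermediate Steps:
K = -156
-355 + (252 - 1*64)*K = -355 + (252 - 1*64)*(-156) = -355 + (252 - 64)*(-156) = -355 + 188*(-156) = -355 - 29328 = -29683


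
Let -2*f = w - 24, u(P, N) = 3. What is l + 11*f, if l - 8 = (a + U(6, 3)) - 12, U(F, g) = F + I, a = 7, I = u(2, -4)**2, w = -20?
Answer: 260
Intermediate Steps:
I = 9 (I = 3**2 = 9)
U(F, g) = 9 + F (U(F, g) = F + 9 = 9 + F)
l = 18 (l = 8 + ((7 + (9 + 6)) - 12) = 8 + ((7 + 15) - 12) = 8 + (22 - 12) = 8 + 10 = 18)
f = 22 (f = -(-20 - 24)/2 = -1/2*(-44) = 22)
l + 11*f = 18 + 11*22 = 18 + 242 = 260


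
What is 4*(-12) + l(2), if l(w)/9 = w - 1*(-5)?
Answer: 15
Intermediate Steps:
l(w) = 45 + 9*w (l(w) = 9*(w - 1*(-5)) = 9*(w + 5) = 9*(5 + w) = 45 + 9*w)
4*(-12) + l(2) = 4*(-12) + (45 + 9*2) = -48 + (45 + 18) = -48 + 63 = 15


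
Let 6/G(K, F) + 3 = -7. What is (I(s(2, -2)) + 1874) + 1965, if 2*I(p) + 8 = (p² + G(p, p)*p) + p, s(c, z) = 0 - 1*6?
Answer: 19259/5 ≈ 3851.8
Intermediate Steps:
s(c, z) = -6 (s(c, z) = 0 - 6 = -6)
G(K, F) = -⅗ (G(K, F) = 6/(-3 - 7) = 6/(-10) = 6*(-⅒) = -⅗)
I(p) = -4 + p²/2 + p/5 (I(p) = -4 + ((p² - 3*p/5) + p)/2 = -4 + (p² + 2*p/5)/2 = -4 + (p²/2 + p/5) = -4 + p²/2 + p/5)
(I(s(2, -2)) + 1874) + 1965 = ((-4 + (½)*(-6)² + (⅕)*(-6)) + 1874) + 1965 = ((-4 + (½)*36 - 6/5) + 1874) + 1965 = ((-4 + 18 - 6/5) + 1874) + 1965 = (64/5 + 1874) + 1965 = 9434/5 + 1965 = 19259/5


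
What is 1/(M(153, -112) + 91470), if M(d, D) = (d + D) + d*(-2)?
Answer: 1/91205 ≈ 1.0964e-5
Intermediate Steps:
M(d, D) = D - d (M(d, D) = (D + d) - 2*d = D - d)
1/(M(153, -112) + 91470) = 1/((-112 - 1*153) + 91470) = 1/((-112 - 153) + 91470) = 1/(-265 + 91470) = 1/91205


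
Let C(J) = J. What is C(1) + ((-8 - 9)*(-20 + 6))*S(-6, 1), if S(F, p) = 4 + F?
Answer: -475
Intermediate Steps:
C(1) + ((-8 - 9)*(-20 + 6))*S(-6, 1) = 1 + ((-8 - 9)*(-20 + 6))*(4 - 6) = 1 - 17*(-14)*(-2) = 1 + 238*(-2) = 1 - 476 = -475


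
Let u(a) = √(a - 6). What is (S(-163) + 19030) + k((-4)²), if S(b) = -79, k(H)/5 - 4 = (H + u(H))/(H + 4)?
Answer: 18975 + √10/4 ≈ 18976.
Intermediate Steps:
u(a) = √(-6 + a)
k(H) = 20 + 5*(H + √(-6 + H))/(4 + H) (k(H) = 20 + 5*((H + √(-6 + H))/(H + 4)) = 20 + 5*((H + √(-6 + H))/(4 + H)) = 20 + 5*(H + √(-6 + H))/(4 + H))
(S(-163) + 19030) + k((-4)²) = (-79 + 19030) + 5*(16 + √(-6 + (-4)²) + 5*(-4)²)/(4 + (-4)²) = 18951 + 5*(16 + √(-6 + 16) + 5*16)/(4 + 16) = 18951 + 5*(16 + √10 + 80)/20 = 18951 + 5*(1/20)*(96 + √10) = 18951 + (24 + √10/4) = 18975 + √10/4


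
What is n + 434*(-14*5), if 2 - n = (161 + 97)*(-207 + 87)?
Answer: 582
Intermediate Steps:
n = 30962 (n = 2 - (161 + 97)*(-207 + 87) = 2 - 258*(-120) = 2 - 1*(-30960) = 2 + 30960 = 30962)
n + 434*(-14*5) = 30962 + 434*(-14*5) = 30962 + 434*(-70) = 30962 - 30380 = 582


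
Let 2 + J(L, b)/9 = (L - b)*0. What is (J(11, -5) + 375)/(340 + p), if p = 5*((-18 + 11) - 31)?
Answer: 119/50 ≈ 2.3800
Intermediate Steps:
J(L, b) = -18 (J(L, b) = -18 + 9*((L - b)*0) = -18 + 9*0 = -18 + 0 = -18)
p = -190 (p = 5*(-7 - 31) = 5*(-38) = -190)
(J(11, -5) + 375)/(340 + p) = (-18 + 375)/(340 - 190) = 357/150 = 357*(1/150) = 119/50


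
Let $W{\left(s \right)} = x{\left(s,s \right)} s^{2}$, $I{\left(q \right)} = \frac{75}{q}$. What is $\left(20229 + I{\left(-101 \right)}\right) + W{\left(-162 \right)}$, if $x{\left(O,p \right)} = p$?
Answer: $- \frac{427361274}{101} \approx -4.2313 \cdot 10^{6}$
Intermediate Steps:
$W{\left(s \right)} = s^{3}$ ($W{\left(s \right)} = s s^{2} = s^{3}$)
$\left(20229 + I{\left(-101 \right)}\right) + W{\left(-162 \right)} = \left(20229 + \frac{75}{-101}\right) + \left(-162\right)^{3} = \left(20229 + 75 \left(- \frac{1}{101}\right)\right) - 4251528 = \left(20229 - \frac{75}{101}\right) - 4251528 = \frac{2043054}{101} - 4251528 = - \frac{427361274}{101}$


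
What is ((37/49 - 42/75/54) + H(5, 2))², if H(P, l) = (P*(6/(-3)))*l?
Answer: 405600849424/1093955625 ≈ 370.77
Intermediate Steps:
H(P, l) = -2*P*l (H(P, l) = (P*(6*(-⅓)))*l = (P*(-2))*l = (-2*P)*l = -2*P*l)
((37/49 - 42/75/54) + H(5, 2))² = ((37/49 - 42/75/54) - 2*5*2)² = ((37*(1/49) - 42*1/75*(1/54)) - 20)² = ((37/49 - 14/25*1/54) - 20)² = ((37/49 - 7/675) - 20)² = (24632/33075 - 20)² = (-636868/33075)² = 405600849424/1093955625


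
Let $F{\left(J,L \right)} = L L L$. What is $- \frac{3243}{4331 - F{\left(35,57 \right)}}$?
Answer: $\frac{3243}{180862} \approx 0.017931$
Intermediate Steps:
$F{\left(J,L \right)} = L^{3}$ ($F{\left(J,L \right)} = L^{2} L = L^{3}$)
$- \frac{3243}{4331 - F{\left(35,57 \right)}} = - \frac{3243}{4331 - 57^{3}} = - \frac{3243}{4331 - 185193} = - \frac{3243}{-180862} = \left(-3243\right) \left(- \frac{1}{180862}\right) = \frac{3243}{180862}$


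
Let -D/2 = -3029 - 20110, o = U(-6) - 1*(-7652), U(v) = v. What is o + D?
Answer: 53924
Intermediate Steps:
o = 7646 (o = -6 - 1*(-7652) = -6 + 7652 = 7646)
D = 46278 (D = -2*(-3029 - 20110) = -2*(-23139) = 46278)
o + D = 7646 + 46278 = 53924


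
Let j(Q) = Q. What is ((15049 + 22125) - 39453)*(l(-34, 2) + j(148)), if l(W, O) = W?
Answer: -259806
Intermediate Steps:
((15049 + 22125) - 39453)*(l(-34, 2) + j(148)) = ((15049 + 22125) - 39453)*(-34 + 148) = (37174 - 39453)*114 = -2279*114 = -259806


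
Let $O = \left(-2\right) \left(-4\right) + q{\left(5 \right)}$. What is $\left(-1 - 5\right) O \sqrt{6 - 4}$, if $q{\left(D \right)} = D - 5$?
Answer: $- 48 \sqrt{2} \approx -67.882$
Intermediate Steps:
$q{\left(D \right)} = -5 + D$
$O = 8$ ($O = \left(-2\right) \left(-4\right) + \left(-5 + 5\right) = 8 + 0 = 8$)
$\left(-1 - 5\right) O \sqrt{6 - 4} = \left(-1 - 5\right) 8 \sqrt{6 - 4} = \left(-6\right) 8 \sqrt{2} = - 48 \sqrt{2}$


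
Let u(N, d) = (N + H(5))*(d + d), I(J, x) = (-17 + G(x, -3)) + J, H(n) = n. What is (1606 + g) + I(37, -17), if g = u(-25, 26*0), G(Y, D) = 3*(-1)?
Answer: 1623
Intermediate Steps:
G(Y, D) = -3
I(J, x) = -20 + J (I(J, x) = (-17 - 3) + J = -20 + J)
u(N, d) = 2*d*(5 + N) (u(N, d) = (N + 5)*(d + d) = (5 + N)*(2*d) = 2*d*(5 + N))
g = 0 (g = 2*(26*0)*(5 - 25) = 2*0*(-20) = 0)
(1606 + g) + I(37, -17) = (1606 + 0) + (-20 + 37) = 1606 + 17 = 1623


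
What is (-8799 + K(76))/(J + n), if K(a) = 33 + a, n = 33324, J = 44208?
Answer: -4345/38766 ≈ -0.11208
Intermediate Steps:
(-8799 + K(76))/(J + n) = (-8799 + (33 + 76))/(44208 + 33324) = (-8799 + 109)/77532 = -8690*1/77532 = -4345/38766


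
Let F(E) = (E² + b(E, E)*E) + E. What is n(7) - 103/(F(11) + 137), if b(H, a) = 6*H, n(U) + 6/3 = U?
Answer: 4872/995 ≈ 4.8965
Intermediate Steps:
n(U) = -2 + U
F(E) = E + 7*E² (F(E) = (E² + (6*E)*E) + E = (E² + 6*E²) + E = 7*E² + E = E + 7*E²)
n(7) - 103/(F(11) + 137) = (-2 + 7) - 103/(11*(1 + 7*11) + 137) = 5 - 103/(11*(1 + 77) + 137) = 5 - 103/(11*78 + 137) = 5 - 103/(858 + 137) = 5 - 103/995 = 4872/995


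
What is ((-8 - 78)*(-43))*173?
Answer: 639754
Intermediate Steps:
((-8 - 78)*(-43))*173 = -86*(-43)*173 = 3698*173 = 639754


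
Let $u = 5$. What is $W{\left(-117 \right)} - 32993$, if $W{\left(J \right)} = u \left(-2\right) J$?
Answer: $-31823$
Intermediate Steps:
$W{\left(J \right)} = - 10 J$ ($W{\left(J \right)} = 5 \left(-2\right) J = - 10 J$)
$W{\left(-117 \right)} - 32993 = \left(-10\right) \left(-117\right) - 32993 = 1170 - 32993 = -31823$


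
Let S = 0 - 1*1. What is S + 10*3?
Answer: 29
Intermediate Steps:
S = -1 (S = 0 - 1 = -1)
S + 10*3 = -1 + 10*3 = -1 + 30 = 29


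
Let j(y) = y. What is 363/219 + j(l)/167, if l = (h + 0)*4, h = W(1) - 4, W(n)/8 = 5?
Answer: 30719/12191 ≈ 2.5198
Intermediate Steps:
W(n) = 40 (W(n) = 8*5 = 40)
h = 36 (h = 40 - 4 = 36)
l = 144 (l = (36 + 0)*4 = 36*4 = 144)
363/219 + j(l)/167 = 363/219 + 144/167 = 363*(1/219) + 144*(1/167) = 121/73 + 144/167 = 30719/12191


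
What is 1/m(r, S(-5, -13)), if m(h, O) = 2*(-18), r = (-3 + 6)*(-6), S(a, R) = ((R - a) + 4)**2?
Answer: -1/36 ≈ -0.027778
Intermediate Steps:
S(a, R) = (4 + R - a)**2
r = -18 (r = 3*(-6) = -18)
m(h, O) = -36
1/m(r, S(-5, -13)) = 1/(-36) = -1/36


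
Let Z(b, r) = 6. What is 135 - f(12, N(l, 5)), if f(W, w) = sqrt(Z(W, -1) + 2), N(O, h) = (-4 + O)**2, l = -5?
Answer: 135 - 2*sqrt(2) ≈ 132.17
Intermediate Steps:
f(W, w) = 2*sqrt(2) (f(W, w) = sqrt(6 + 2) = sqrt(8) = 2*sqrt(2))
135 - f(12, N(l, 5)) = 135 - 2*sqrt(2)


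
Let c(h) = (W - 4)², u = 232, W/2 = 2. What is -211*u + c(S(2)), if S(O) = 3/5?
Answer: -48952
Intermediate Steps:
W = 4 (W = 2*2 = 4)
S(O) = ⅗ (S(O) = 3*(⅕) = ⅗)
c(h) = 0 (c(h) = (4 - 4)² = 0² = 0)
-211*u + c(S(2)) = -211*232 + 0 = -48952 + 0 = -48952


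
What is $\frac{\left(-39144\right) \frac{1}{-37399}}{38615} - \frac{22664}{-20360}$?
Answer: $\frac{818282331637}{735078653965} \approx 1.1132$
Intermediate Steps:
$\frac{\left(-39144\right) \frac{1}{-37399}}{38615} - \frac{22664}{-20360} = \left(-39144\right) \left(- \frac{1}{37399}\right) \frac{1}{38615} - - \frac{2833}{2545} = \frac{39144}{37399} \cdot \frac{1}{38615} + \frac{2833}{2545} = \frac{39144}{1444162385} + \frac{2833}{2545} = \frac{818282331637}{735078653965}$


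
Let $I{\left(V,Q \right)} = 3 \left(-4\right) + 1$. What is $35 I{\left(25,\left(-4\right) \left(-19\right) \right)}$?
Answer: $-385$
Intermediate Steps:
$I{\left(V,Q \right)} = -11$ ($I{\left(V,Q \right)} = -12 + 1 = -11$)
$35 I{\left(25,\left(-4\right) \left(-19\right) \right)} = 35 \left(-11\right) = -385$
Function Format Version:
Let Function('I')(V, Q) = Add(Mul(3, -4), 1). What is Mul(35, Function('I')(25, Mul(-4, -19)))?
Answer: -385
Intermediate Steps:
Function('I')(V, Q) = -11 (Function('I')(V, Q) = Add(-12, 1) = -11)
Mul(35, Function('I')(25, Mul(-4, -19))) = Mul(35, -11) = -385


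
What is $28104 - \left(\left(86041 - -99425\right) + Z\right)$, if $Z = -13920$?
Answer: $-143442$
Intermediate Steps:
$28104 - \left(\left(86041 - -99425\right) + Z\right) = 28104 - \left(\left(86041 - -99425\right) - 13920\right) = 28104 - \left(\left(86041 + 99425\right) - 13920\right) = 28104 - \left(185466 - 13920\right) = 28104 - 171546 = -143442$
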